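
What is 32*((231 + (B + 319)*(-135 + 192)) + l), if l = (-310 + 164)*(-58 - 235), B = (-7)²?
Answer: 2047520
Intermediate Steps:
B = 49
l = 42778 (l = -146*(-293) = 42778)
32*((231 + (B + 319)*(-135 + 192)) + l) = 32*((231 + (49 + 319)*(-135 + 192)) + 42778) = 32*((231 + 368*57) + 42778) = 32*((231 + 20976) + 42778) = 32*(21207 + 42778) = 32*63985 = 2047520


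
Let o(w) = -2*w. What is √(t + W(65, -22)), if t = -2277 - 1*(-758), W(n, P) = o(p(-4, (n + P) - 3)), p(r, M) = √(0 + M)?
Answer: √(-1519 - 4*√10) ≈ 39.136*I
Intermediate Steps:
p(r, M) = √M
W(n, P) = -2*√(-3 + P + n) (W(n, P) = -2*√((n + P) - 3) = -2*√((P + n) - 3) = -2*√(-3 + P + n))
t = -1519 (t = -2277 + 758 = -1519)
√(t + W(65, -22)) = √(-1519 - 2*√(-3 - 22 + 65)) = √(-1519 - 4*√10)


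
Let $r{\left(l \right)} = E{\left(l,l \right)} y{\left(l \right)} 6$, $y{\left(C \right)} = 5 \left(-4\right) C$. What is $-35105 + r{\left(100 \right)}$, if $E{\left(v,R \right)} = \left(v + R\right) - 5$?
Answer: $-2375105$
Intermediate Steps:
$y{\left(C \right)} = - 20 C$
$E{\left(v,R \right)} = -5 + R + v$ ($E{\left(v,R \right)} = \left(R + v\right) - 5 = -5 + R + v$)
$r{\left(l \right)} = - 120 l \left(-5 + 2 l\right)$ ($r{\left(l \right)} = \left(-5 + l + l\right) \left(- 20 l\right) 6 = \left(-5 + 2 l\right) \left(- 20 l\right) 6 = - 20 l \left(-5 + 2 l\right) 6 = - 120 l \left(-5 + 2 l\right)$)
$-35105 + r{\left(100 \right)} = -35105 + 120 \cdot 100 \left(5 - 200\right) = -35105 + 120 \cdot 100 \left(-195\right) = -35105 - 2340000 = -2375105$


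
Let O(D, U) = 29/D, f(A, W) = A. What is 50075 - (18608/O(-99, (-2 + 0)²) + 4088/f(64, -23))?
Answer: 26340117/232 ≈ 1.1354e+5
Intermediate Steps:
50075 - (18608/O(-99, (-2 + 0)²) + 4088/f(64, -23)) = 50075 - (18608/((29/(-99))) + 4088/64) = 50075 - (18608/((29*(-1/99))) + 4088*(1/64)) = 50075 - (18608/(-29/99) + 511/8) = 50075 - (18608*(-99/29) + 511/8) = 50075 - (-1842192/29 + 511/8) = 50075 - 1*(-14722717/232) = 50075 + 14722717/232 = 26340117/232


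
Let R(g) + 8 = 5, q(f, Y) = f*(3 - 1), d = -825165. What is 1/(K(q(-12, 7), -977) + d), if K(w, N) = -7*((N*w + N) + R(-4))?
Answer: -1/982441 ≈ -1.0179e-6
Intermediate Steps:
q(f, Y) = 2*f (q(f, Y) = f*2 = 2*f)
R(g) = -3 (R(g) = -8 + 5 = -3)
K(w, N) = 21 - 7*N - 7*N*w (K(w, N) = -7*((N*w + N) - 3) = -7*((N + N*w) - 3) = -7*(-3 + N + N*w) = 21 - 7*N - 7*N*w)
1/(K(q(-12, 7), -977) + d) = 1/((21 - 7*(-977) - 7*(-977)*2*(-12)) - 825165) = 1/((21 + 6839 - 7*(-977)*(-24)) - 825165) = 1/((21 + 6839 - 164136) - 825165) = 1/(-157276 - 825165) = 1/(-982441) = -1/982441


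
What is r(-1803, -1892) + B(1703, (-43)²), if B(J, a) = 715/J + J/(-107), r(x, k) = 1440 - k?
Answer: 46487436/14017 ≈ 3316.5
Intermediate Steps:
B(J, a) = 715/J - J/107 (B(J, a) = 715/J + J*(-1/107) = 715/J - J/107)
r(-1803, -1892) + B(1703, (-43)²) = (1440 - 1*(-1892)) + (715/1703 - 1/107*1703) = (1440 + 1892) + (715*(1/1703) - 1703/107) = 3332 + (55/131 - 1703/107) = 3332 - 217208/14017 = 46487436/14017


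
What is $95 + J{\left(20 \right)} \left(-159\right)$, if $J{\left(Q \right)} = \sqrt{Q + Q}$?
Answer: $95 - 318 \sqrt{10} \approx -910.6$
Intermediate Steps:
$J{\left(Q \right)} = \sqrt{2} \sqrt{Q}$ ($J{\left(Q \right)} = \sqrt{2 Q} = \sqrt{2} \sqrt{Q}$)
$95 + J{\left(20 \right)} \left(-159\right) = 95 + \sqrt{2} \sqrt{20} \left(-159\right) = 95 + \sqrt{2} \cdot 2 \sqrt{5} \left(-159\right) = 95 + 2 \sqrt{10} \left(-159\right) = 95 - 318 \sqrt{10}$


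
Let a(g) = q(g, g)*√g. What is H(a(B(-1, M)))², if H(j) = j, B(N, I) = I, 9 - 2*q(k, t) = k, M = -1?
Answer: -25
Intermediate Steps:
q(k, t) = 9/2 - k/2
a(g) = √g*(9/2 - g/2) (a(g) = (9/2 - g/2)*√g = √g*(9/2 - g/2))
H(a(B(-1, M)))² = (√(-1)*(9 - 1*(-1))/2)² = (I*(9 + 1)/2)² = ((½)*I*10)² = (5*I)² = -25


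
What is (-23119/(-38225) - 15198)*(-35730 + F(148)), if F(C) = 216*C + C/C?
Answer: 2184841740991/38225 ≈ 5.7157e+7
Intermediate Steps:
F(C) = 1 + 216*C (F(C) = 216*C + 1 = 1 + 216*C)
(-23119/(-38225) - 15198)*(-35730 + F(148)) = (-23119/(-38225) - 15198)*(-35730 + (1 + 216*148)) = (-23119*(-1/38225) - 15198)*(-35730 + (1 + 31968)) = (23119/38225 - 15198)*(-35730 + 31969) = -580920431/38225*(-3761) = 2184841740991/38225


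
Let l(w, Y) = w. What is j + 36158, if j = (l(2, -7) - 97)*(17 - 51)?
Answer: 39388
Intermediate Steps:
j = 3230 (j = (2 - 97)*(17 - 51) = -95*(-34) = 3230)
j + 36158 = 3230 + 36158 = 39388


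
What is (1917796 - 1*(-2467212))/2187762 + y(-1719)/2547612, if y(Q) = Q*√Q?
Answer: 2192504/1093881 - 191*I*√191/94356 ≈ 2.0043 - 0.027976*I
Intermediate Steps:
y(Q) = Q^(3/2)
(1917796 - 1*(-2467212))/2187762 + y(-1719)/2547612 = (1917796 - 1*(-2467212))/2187762 + (-1719)^(3/2)/2547612 = (1917796 + 2467212)*(1/2187762) - 5157*I*√191*(1/2547612) = 4385008*(1/2187762) - 191*I*√191/94356 = 2192504/1093881 - 191*I*√191/94356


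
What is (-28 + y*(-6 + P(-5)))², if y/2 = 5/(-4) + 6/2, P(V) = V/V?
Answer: 8281/4 ≈ 2070.3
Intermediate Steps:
P(V) = 1
y = 7/2 (y = 2*(5/(-4) + 6/2) = 2*(5*(-¼) + 6*(½)) = 2*(-5/4 + 3) = 2*(7/4) = 7/2 ≈ 3.5000)
(-28 + y*(-6 + P(-5)))² = (-28 + 7*(-6 + 1)/2)² = (-28 + (7/2)*(-5))² = (-28 - 35/2)² = (-91/2)² = 8281/4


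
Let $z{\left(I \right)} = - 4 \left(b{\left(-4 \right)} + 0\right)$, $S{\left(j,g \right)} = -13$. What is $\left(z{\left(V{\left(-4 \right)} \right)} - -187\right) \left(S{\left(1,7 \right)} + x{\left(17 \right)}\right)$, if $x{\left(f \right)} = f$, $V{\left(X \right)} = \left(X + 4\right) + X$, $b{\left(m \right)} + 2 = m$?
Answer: $844$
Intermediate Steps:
$b{\left(m \right)} = -2 + m$
$V{\left(X \right)} = 4 + 2 X$ ($V{\left(X \right)} = \left(4 + X\right) + X = 4 + 2 X$)
$z{\left(I \right)} = 24$ ($z{\left(I \right)} = - 4 \left(\left(-2 - 4\right) + 0\right) = - 4 \left(-6 + 0\right) = \left(-4\right) \left(-6\right) = 24$)
$\left(z{\left(V{\left(-4 \right)} \right)} - -187\right) \left(S{\left(1,7 \right)} + x{\left(17 \right)}\right) = \left(24 - -187\right) \left(-13 + 17\right) = \left(24 + 187\right) 4 = 211 \cdot 4 = 844$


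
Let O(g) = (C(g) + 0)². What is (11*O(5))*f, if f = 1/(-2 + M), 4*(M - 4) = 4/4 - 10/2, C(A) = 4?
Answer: 176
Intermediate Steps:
M = 3 (M = 4 + (4/4 - 10/2)/4 = 4 + (4*(¼) - 10*½)/4 = 4 + (1 - 5)/4 = 4 + (¼)*(-4) = 4 - 1 = 3)
O(g) = 16 (O(g) = (4 + 0)² = 4² = 16)
f = 1 (f = 1/(-2 + 3) = 1/1 = 1)
(11*O(5))*f = (11*16)*1 = 176*1 = 176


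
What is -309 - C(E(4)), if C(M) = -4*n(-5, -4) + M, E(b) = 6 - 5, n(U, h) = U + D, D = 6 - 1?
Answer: -310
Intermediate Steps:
D = 5
n(U, h) = 5 + U (n(U, h) = U + 5 = 5 + U)
E(b) = 1
C(M) = M (C(M) = -4*(5 - 5) + M = -4*0 + M = 0 + M = M)
-309 - C(E(4)) = -309 - 1*1 = -309 - 1 = -310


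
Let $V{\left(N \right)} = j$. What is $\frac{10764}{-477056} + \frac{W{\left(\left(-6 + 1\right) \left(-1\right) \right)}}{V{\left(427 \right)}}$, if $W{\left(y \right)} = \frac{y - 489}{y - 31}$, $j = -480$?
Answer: $- \frac{1426679}{23256480} \approx -0.061345$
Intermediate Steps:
$V{\left(N \right)} = -480$
$W{\left(y \right)} = \frac{-489 + y}{-31 + y}$
$\frac{10764}{-477056} + \frac{W{\left(\left(-6 + 1\right) \left(-1\right) \right)}}{V{\left(427 \right)}} = \frac{10764}{-477056} + \frac{\frac{1}{-31 + \left(-6 + 1\right) \left(-1\right)} \left(-489 + \left(-6 + 1\right) \left(-1\right)\right)}{-480} = 10764 \left(- \frac{1}{477056}\right) + \frac{-489 - -5}{-31 - -5} \left(- \frac{1}{480}\right) = - \frac{2691}{119264} + \frac{-489 + 5}{-31 + 5} \left(- \frac{1}{480}\right) = - \frac{2691}{119264} + \frac{1}{-26} \left(-484\right) \left(- \frac{1}{480}\right) = - \frac{2691}{119264} + \left(- \frac{1}{26}\right) \left(-484\right) \left(- \frac{1}{480}\right) = - \frac{2691}{119264} + \frac{242}{13} \left(- \frac{1}{480}\right) = - \frac{2691}{119264} - \frac{121}{3120} = - \frac{1426679}{23256480}$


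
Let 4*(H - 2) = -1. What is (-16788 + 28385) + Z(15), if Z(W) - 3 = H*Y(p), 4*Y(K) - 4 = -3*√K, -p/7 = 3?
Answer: 46407/4 - 21*I*√21/16 ≈ 11602.0 - 6.0146*I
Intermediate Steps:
p = -21 (p = -7*3 = -21)
Y(K) = 1 - 3*√K/4 (Y(K) = 1 + (-3*√K)/4 = 1 - 3*√K/4)
H = 7/4 (H = 2 + (¼)*(-1) = 2 - ¼ = 7/4 ≈ 1.7500)
Z(W) = 19/4 - 21*I*√21/16 (Z(W) = 3 + 7*(1 - 3*I*√21/4)/4 = 3 + (7/4 - 21*I*√21/16) = 19/4 - 21*I*√21/16)
(-16788 + 28385) + Z(15) = (-16788 + 28385) + (19/4 - 21*I*√21/16) = 11597 + (19/4 - 21*I*√21/16) = 46407/4 - 21*I*√21/16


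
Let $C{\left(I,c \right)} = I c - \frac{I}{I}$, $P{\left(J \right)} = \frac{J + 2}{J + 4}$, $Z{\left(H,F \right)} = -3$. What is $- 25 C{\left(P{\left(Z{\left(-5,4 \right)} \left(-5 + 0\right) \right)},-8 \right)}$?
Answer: $\frac{3875}{19} \approx 203.95$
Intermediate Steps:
$P{\left(J \right)} = \frac{2 + J}{4 + J}$
$C{\left(I,c \right)} = -1 + I c$ ($C{\left(I,c \right)} = I c - 1 = -1 + I c$)
$- 25 C{\left(P{\left(Z{\left(-5,4 \right)} \left(-5 + 0\right) \right)},-8 \right)} = - 25 \left(-1 + \frac{2 - 3 \left(-5 + 0\right)}{4 - 3 \left(-5 + 0\right)} \left(-8\right)\right) = - 25 \left(-1 + \frac{2 - -15}{4 - -15} \left(-8\right)\right) = - 25 \left(-1 + \frac{2 + 15}{4 + 15} \left(-8\right)\right) = - 25 \left(-1 + \frac{1}{19} \cdot 17 \left(-8\right)\right) = - 25 \left(-1 + \frac{17}{19} \left(-8\right)\right) = - 25 \left(-1 - \frac{136}{19}\right) = \left(-25\right) \left(- \frac{155}{19}\right) = \frac{3875}{19}$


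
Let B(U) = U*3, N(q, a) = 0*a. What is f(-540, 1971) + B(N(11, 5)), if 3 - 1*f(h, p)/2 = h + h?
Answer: 2166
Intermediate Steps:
N(q, a) = 0
B(U) = 3*U
f(h, p) = 6 - 4*h (f(h, p) = 6 - 2*(h + h) = 6 - 4*h)
f(-540, 1971) + B(N(11, 5)) = (6 - 4*(-540)) + 3*0 = (6 + 2160) + 0 = 2166 + 0 = 2166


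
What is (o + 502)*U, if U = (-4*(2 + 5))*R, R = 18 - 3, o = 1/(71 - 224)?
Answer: -10752700/51 ≈ -2.1084e+5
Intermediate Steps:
o = -1/153 (o = 1/(-153) = -1/153 ≈ -0.0065359)
R = 15
U = -420 (U = -4*(2 + 5)*15 = -4*7*15 = -28*15 = -420)
(o + 502)*U = (-1/153 + 502)*(-420) = (76805/153)*(-420) = -10752700/51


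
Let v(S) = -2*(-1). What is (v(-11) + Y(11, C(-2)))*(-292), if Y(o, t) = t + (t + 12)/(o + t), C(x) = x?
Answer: -2920/9 ≈ -324.44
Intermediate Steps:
Y(o, t) = t + (12 + t)/(o + t)
v(S) = 2
(v(-11) + Y(11, C(-2)))*(-292) = (2 + (12 - 2 + (-2)² + 11*(-2))/(11 - 2))*(-292) = (2 + (12 - 2 + 4 - 22)/9)*(-292) = (2 + (⅑)*(-8))*(-292) = (2 - 8/9)*(-292) = (10/9)*(-292) = -2920/9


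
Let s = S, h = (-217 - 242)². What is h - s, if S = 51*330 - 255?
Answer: 194106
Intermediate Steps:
h = 210681 (h = (-459)² = 210681)
S = 16575 (S = 16830 - 255 = 16575)
s = 16575
h - s = 210681 - 1*16575 = 210681 - 16575 = 194106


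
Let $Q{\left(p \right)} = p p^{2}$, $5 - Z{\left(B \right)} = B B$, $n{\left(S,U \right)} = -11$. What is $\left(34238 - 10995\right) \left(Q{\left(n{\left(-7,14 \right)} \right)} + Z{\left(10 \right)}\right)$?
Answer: $-33144518$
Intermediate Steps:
$Z{\left(B \right)} = 5 - B^{2}$ ($Z{\left(B \right)} = 5 - B B = 5 - B^{2}$)
$Q{\left(p \right)} = p^{3}$
$\left(34238 - 10995\right) \left(Q{\left(n{\left(-7,14 \right)} \right)} + Z{\left(10 \right)}\right) = \left(34238 - 10995\right) \left(\left(-11\right)^{3} + \left(5 - 10^{2}\right)\right) = 23243 \left(-1331 + \left(5 - 100\right)\right) = 23243 \left(-1331 - 95\right) = 23243 \left(-1426\right) = -33144518$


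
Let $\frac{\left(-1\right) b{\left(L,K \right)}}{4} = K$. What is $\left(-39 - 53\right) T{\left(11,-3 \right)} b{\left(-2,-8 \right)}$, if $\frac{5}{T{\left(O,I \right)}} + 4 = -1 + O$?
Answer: $- \frac{7360}{3} \approx -2453.3$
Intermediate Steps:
$b{\left(L,K \right)} = - 4 K$
$T{\left(O,I \right)} = \frac{5}{-5 + O}$ ($T{\left(O,I \right)} = \frac{5}{-4 + \left(-1 + O\right)} = \frac{5}{-5 + O}$)
$\left(-39 - 53\right) T{\left(11,-3 \right)} b{\left(-2,-8 \right)} = \left(-39 - 53\right) \frac{5}{-5 + 11} \left(\left(-4\right) \left(-8\right)\right) = - 92 \cdot \frac{5}{6} \cdot 32 = - 92 \cdot 5 \cdot \frac{1}{6} \cdot 32 = \left(-92\right) \frac{5}{6} \cdot 32 = \left(- \frac{230}{3}\right) 32 = - \frac{7360}{3}$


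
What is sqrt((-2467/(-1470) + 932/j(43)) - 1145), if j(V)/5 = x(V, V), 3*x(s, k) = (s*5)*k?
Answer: I*sqrt(93222553866)/9030 ≈ 33.812*I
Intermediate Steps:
x(s, k) = 5*k*s/3 (x(s, k) = ((s*5)*k)/3 = ((5*s)*k)/3 = (5*k*s)/3 = 5*k*s/3)
j(V) = 25*V**2/3 (j(V) = 5*(5*V*V/3) = 5*(5*V**2/3) = 25*V**2/3)
sqrt((-2467/(-1470) + 932/j(43)) - 1145) = sqrt((-2467/(-1470) + 932/(((25/3)*43**2))) - 1145) = sqrt((-2467*(-1/1470) + 932/(((25/3)*1849))) - 1145) = sqrt((2467/1470 + 932/(46225/3)) - 1145) = sqrt((2467/1470 + 932*(3/46225)) - 1145) = sqrt((2467/1470 + 2796/46225) - 1145) = sqrt(23629439/13590150 - 1145) = sqrt(-15537092311/13590150) = I*sqrt(93222553866)/9030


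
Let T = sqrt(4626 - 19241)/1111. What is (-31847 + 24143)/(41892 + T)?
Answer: -398359782757728/2166158881022759 + 8559144*I*sqrt(14615)/2166158881022759 ≈ -0.1839 + 4.7768e-7*I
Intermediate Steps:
T = I*sqrt(14615)/1111 (T = sqrt(-14615)*(1/1111) = (I*sqrt(14615))*(1/1111) = I*sqrt(14615)/1111 ≈ 0.10881*I)
(-31847 + 24143)/(41892 + T) = (-31847 + 24143)/(41892 + I*sqrt(14615)/1111) = -7704/(41892 + I*sqrt(14615)/1111)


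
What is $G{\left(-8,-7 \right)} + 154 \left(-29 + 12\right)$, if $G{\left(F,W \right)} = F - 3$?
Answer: $-2629$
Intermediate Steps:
$G{\left(F,W \right)} = -3 + F$
$G{\left(-8,-7 \right)} + 154 \left(-29 + 12\right) = \left(-3 - 8\right) + 154 \left(-29 + 12\right) = -11 + 154 \left(-17\right) = -11 - 2618 = -2629$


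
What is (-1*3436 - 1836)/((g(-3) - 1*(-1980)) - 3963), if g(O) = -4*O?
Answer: 5272/1971 ≈ 2.6748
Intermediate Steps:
(-1*3436 - 1836)/((g(-3) - 1*(-1980)) - 3963) = (-1*3436 - 1836)/((-4*(-3) - 1*(-1980)) - 3963) = (-3436 - 1836)/((12 + 1980) - 3963) = -5272/(1992 - 3963) = -5272/(-1971) = -5272*(-1/1971) = 5272/1971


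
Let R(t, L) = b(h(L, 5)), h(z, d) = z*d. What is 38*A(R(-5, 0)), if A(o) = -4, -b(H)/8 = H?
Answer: -152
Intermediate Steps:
h(z, d) = d*z
b(H) = -8*H
R(t, L) = -40*L
38*A(R(-5, 0)) = 38*(-4) = -152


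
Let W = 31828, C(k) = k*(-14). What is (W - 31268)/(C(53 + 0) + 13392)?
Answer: 56/1265 ≈ 0.044269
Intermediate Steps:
C(k) = -14*k
(W - 31268)/(C(53 + 0) + 13392) = (31828 - 31268)/(-14*(53 + 0) + 13392) = 560/(-14*53 + 13392) = 560/(-742 + 13392) = 560/12650 = 560*(1/12650) = 56/1265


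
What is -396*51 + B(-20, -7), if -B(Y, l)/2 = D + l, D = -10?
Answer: -20162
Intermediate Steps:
B(Y, l) = 20 - 2*l (B(Y, l) = -2*(-10 + l) = 20 - 2*l)
-396*51 + B(-20, -7) = -396*51 + (20 - 2*(-7)) = -20196 + (20 + 14) = -20196 + 34 = -20162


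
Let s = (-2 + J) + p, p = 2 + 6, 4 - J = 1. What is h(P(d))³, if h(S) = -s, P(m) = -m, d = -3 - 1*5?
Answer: -729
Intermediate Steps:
J = 3 (J = 4 - 1*1 = 4 - 1 = 3)
p = 8
d = -8 (d = -3 - 5 = -8)
s = 9 (s = (-2 + 3) + 8 = 1 + 8 = 9)
h(S) = -9 (h(S) = -1*9 = -9)
h(P(d))³ = (-9)³ = -729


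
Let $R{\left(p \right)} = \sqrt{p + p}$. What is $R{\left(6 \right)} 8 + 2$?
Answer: $2 + 16 \sqrt{3} \approx 29.713$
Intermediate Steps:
$R{\left(p \right)} = \sqrt{2} \sqrt{p}$ ($R{\left(p \right)} = \sqrt{2 p} = \sqrt{2} \sqrt{p}$)
$R{\left(6 \right)} 8 + 2 = \sqrt{2} \sqrt{6} \cdot 8 + 2 = 2 \sqrt{3} \cdot 8 + 2 = 16 \sqrt{3} + 2 = 2 + 16 \sqrt{3}$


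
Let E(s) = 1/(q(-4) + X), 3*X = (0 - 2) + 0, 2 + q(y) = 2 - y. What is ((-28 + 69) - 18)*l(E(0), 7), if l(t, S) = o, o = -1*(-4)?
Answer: 92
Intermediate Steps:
q(y) = -y (q(y) = -2 + (2 - y) = -y)
X = -⅔ (X = ((0 - 2) + 0)/3 = (-2 + 0)/3 = (⅓)*(-2) = -⅔ ≈ -0.66667)
E(s) = 3/10 (E(s) = 1/(-1*(-4) - ⅔) = 1/(4 - ⅔) = 1/(10/3) = 3/10)
o = 4
l(t, S) = 4
((-28 + 69) - 18)*l(E(0), 7) = ((-28 + 69) - 18)*4 = (41 - 18)*4 = 23*4 = 92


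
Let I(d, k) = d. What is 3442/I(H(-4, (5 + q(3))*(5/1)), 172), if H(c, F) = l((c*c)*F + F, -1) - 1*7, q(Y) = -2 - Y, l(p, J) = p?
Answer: -3442/7 ≈ -491.71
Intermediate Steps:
H(c, F) = -7 + F + F*c² (H(c, F) = ((c*c)*F + F) - 1*7 = (c²*F + F) - 7 = (F*c² + F) - 7 = (F + F*c²) - 7 = -7 + F + F*c²)
3442/I(H(-4, (5 + q(3))*(5/1)), 172) = 3442/(-7 + ((5 + (-2 - 1*3))*(5/1))*(1 + (-4)²)) = 3442/(-7 + ((5 + (-2 - 3))*(5*1))*(1 + 16)) = 3442/(-7 + ((5 - 5)*5)*17) = 3442/(-7 + (0*5)*17) = 3442/(-7 + 0*17) = 3442/(-7 + 0) = 3442/(-7) = 3442*(-⅐) = -3442/7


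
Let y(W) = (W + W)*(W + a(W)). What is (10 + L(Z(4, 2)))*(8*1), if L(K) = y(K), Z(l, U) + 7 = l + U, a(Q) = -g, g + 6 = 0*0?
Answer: 0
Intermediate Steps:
g = -6 (g = -6 + 0*0 = -6 + 0 = -6)
a(Q) = 6 (a(Q) = -1*(-6) = 6)
Z(l, U) = -7 + U + l (Z(l, U) = -7 + (l + U) = -7 + (U + l) = -7 + U + l)
y(W) = 2*W*(6 + W) (y(W) = (W + W)*(W + 6) = (2*W)*(6 + W) = 2*W*(6 + W))
L(K) = 2*K*(6 + K)
(10 + L(Z(4, 2)))*(8*1) = (10 + 2*(-7 + 2 + 4)*(6 + (-7 + 2 + 4)))*(8*1) = (10 + 2*(-1)*(6 - 1))*8 = (10 + 2*(-1)*5)*8 = (10 - 10)*8 = 0*8 = 0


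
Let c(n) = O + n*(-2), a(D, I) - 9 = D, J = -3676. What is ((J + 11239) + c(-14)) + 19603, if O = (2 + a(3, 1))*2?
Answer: 27222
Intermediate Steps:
a(D, I) = 9 + D
O = 28 (O = (2 + (9 + 3))*2 = (2 + 12)*2 = 14*2 = 28)
c(n) = 28 - 2*n (c(n) = 28 + n*(-2) = 28 - 2*n)
((J + 11239) + c(-14)) + 19603 = ((-3676 + 11239) + (28 - 2*(-14))) + 19603 = (7563 + (28 + 28)) + 19603 = (7563 + 56) + 19603 = 7619 + 19603 = 27222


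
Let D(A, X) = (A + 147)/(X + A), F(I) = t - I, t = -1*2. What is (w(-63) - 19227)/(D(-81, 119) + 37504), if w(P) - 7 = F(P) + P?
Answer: -365218/712609 ≈ -0.51251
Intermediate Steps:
t = -2
F(I) = -2 - I
D(A, X) = (147 + A)/(A + X)
w(P) = 5 (w(P) = 7 + ((-2 - P) + P) = 7 - 2 = 5)
(w(-63) - 19227)/(D(-81, 119) + 37504) = (5 - 19227)/((147 - 81)/(-81 + 119) + 37504) = -19222/(66/38 + 37504) = -19222/((1/38)*66 + 37504) = -19222/(33/19 + 37504) = -19222/712609/19 = -19222*19/712609 = -365218/712609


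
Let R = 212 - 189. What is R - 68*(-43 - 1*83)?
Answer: 8591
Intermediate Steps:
R = 23
R - 68*(-43 - 1*83) = 23 - 68*(-43 - 1*83) = 23 - 68*(-43 - 83) = 23 - 68*(-126) = 23 + 8568 = 8591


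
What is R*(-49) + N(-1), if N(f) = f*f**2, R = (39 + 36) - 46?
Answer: -1422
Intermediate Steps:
R = 29 (R = 75 - 46 = 29)
N(f) = f**3
R*(-49) + N(-1) = 29*(-49) + (-1)**3 = -1421 - 1 = -1422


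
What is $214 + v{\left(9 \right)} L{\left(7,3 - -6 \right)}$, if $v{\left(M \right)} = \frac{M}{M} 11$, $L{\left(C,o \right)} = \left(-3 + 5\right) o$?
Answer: $412$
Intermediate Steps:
$L{\left(C,o \right)} = 2 o$
$v{\left(M \right)} = 11$ ($v{\left(M \right)} = 1 \cdot 11 = 11$)
$214 + v{\left(9 \right)} L{\left(7,3 - -6 \right)} = 214 + 11 \cdot 2 \left(3 - -6\right) = 214 + 11 \cdot 2 \left(3 + 6\right) = 214 + 11 \cdot 2 \cdot 9 = 214 + 11 \cdot 18 = 214 + 198 = 412$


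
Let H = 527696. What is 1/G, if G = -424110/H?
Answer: -263848/212055 ≈ -1.2442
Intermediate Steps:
G = -212055/263848 (G = -424110/527696 = -424110*1/527696 = -212055/263848 ≈ -0.80370)
1/G = 1/(-212055/263848) = -263848/212055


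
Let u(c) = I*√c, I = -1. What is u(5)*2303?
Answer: -2303*√5 ≈ -5149.7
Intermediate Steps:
u(c) = -√c
u(5)*2303 = -√5*2303 = -2303*√5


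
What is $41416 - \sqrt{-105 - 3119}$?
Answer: $41416 - 2 i \sqrt{806} \approx 41416.0 - 56.78 i$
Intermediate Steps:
$41416 - \sqrt{-105 - 3119} = 41416 - \sqrt{-3224} = 41416 - 2 i \sqrt{806}$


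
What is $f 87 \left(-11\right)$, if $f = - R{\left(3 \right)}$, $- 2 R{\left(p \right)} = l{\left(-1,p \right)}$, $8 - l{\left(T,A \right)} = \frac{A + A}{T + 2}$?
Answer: $-957$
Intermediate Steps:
$l{\left(T,A \right)} = 8 - \frac{2 A}{2 + T}$ ($l{\left(T,A \right)} = 8 - \frac{A + A}{T + 2} = 8 - \frac{2 A}{2 + T}$)
$R{\left(p \right)} = -4 + p$ ($R{\left(p \right)} = - \frac{2 \frac{1}{2 - 1} \left(8 - p + 4 \left(-1\right)\right)}{2} = - \frac{2 \cdot 1^{-1} \left(8 - p - 4\right)}{2} = - \frac{2 \cdot 1 \left(4 - p\right)}{2} = - \frac{8 - 2 p}{2} = -4 + p$)
$f = 1$ ($f = - (-4 + 3) = \left(-1\right) \left(-1\right) = 1$)
$f 87 \left(-11\right) = 1 \cdot 87 \left(-11\right) = 87 \left(-11\right) = -957$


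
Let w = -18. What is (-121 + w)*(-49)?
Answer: 6811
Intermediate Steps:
(-121 + w)*(-49) = (-121 - 18)*(-49) = -139*(-49) = 6811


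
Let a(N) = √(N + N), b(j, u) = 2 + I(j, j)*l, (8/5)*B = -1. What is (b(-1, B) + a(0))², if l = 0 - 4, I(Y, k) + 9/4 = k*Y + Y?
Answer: 121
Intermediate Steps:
B = -5/8 (B = (5/8)*(-1) = -5/8 ≈ -0.62500)
I(Y, k) = -9/4 + Y + Y*k (I(Y, k) = -9/4 + (k*Y + Y) = -9/4 + (Y*k + Y) = -9/4 + (Y + Y*k) = -9/4 + Y + Y*k)
l = -4
b(j, u) = 11 - 4*j - 4*j² (b(j, u) = 2 + (-9/4 + j + j*j)*(-4) = 2 + (-9/4 + j + j²)*(-4) = 2 + (9 - 4*j - 4*j²) = 11 - 4*j - 4*j²)
a(N) = √2*√N (a(N) = √(2*N) = √2*√N)
(b(-1, B) + a(0))² = ((11 - 4*(-1) - 4*(-1)²) + √2*√0)² = ((11 + 4 - 4*1) + √2*0)² = ((11 + 4 - 4) + 0)² = (11 + 0)² = 11² = 121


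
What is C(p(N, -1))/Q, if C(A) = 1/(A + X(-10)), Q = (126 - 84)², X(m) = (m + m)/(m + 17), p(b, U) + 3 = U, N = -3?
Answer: -1/12096 ≈ -8.2672e-5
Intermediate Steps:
p(b, U) = -3 + U
X(m) = 2*m/(17 + m) (X(m) = (2*m)/(17 + m) = 2*m/(17 + m))
Q = 1764 (Q = 42² = 1764)
C(A) = 1/(-20/7 + A) (C(A) = 1/(A + 2*(-10)/(17 - 10)) = 1/(A + 2*(-10)/7) = 1/(A + 2*(-10)*(⅐)) = 1/(A - 20/7) = 1/(-20/7 + A))
C(p(N, -1))/Q = (7/(-20 + 7*(-3 - 1)))/1764 = (7/(-20 + 7*(-4)))*(1/1764) = (7/(-20 - 28))*(1/1764) = (7/(-48))*(1/1764) = (7*(-1/48))*(1/1764) = -7/48*1/1764 = -1/12096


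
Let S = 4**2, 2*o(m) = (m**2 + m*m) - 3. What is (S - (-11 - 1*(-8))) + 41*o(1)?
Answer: -3/2 ≈ -1.5000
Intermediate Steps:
o(m) = -3/2 + m**2 (o(m) = ((m**2 + m*m) - 3)/2 = ((m**2 + m**2) - 3)/2 = (2*m**2 - 3)/2 = (-3 + 2*m**2)/2 = -3/2 + m**2)
S = 16
(S - (-11 - 1*(-8))) + 41*o(1) = (16 - (-11 - 1*(-8))) + 41*(-3/2 + 1**2) = (16 - (-11 + 8)) + 41*(-3/2 + 1) = (16 - 1*(-3)) + 41*(-1/2) = (16 + 3) - 41/2 = 19 - 41/2 = -3/2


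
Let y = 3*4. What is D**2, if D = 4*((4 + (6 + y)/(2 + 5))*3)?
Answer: 304704/49 ≈ 6218.4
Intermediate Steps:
y = 12
D = 552/7 (D = 4*((4 + (6 + 12)/(2 + 5))*3) = 4*((4 + 18/7)*3) = 4*((46/7)*3) = 4*(138/7) = 552/7 ≈ 78.857)
D**2 = (552/7)**2 = 304704/49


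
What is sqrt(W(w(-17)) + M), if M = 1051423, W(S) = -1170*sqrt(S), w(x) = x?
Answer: sqrt(1051423 - 1170*I*sqrt(17)) ≈ 1025.4 - 2.352*I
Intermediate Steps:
sqrt(W(w(-17)) + M) = sqrt(-1170*I*sqrt(17) + 1051423) = sqrt(1051423 - 1170*I*sqrt(17))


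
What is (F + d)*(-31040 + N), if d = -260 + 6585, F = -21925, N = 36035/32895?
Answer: 1061865755600/2193 ≈ 4.8421e+8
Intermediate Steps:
N = 7207/6579 (N = 36035*(1/32895) = 7207/6579 ≈ 1.0955)
d = 6325
(F + d)*(-31040 + N) = (-21925 + 6325)*(-31040 + 7207/6579) = -15600*(-204204953/6579) = 1061865755600/2193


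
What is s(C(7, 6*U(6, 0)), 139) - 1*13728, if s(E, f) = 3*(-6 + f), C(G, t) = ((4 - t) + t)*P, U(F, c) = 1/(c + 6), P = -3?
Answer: -13329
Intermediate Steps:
U(F, c) = 1/(6 + c)
C(G, t) = -12 (C(G, t) = ((4 - t) + t)*(-3) = 4*(-3) = -12)
s(E, f) = -18 + 3*f
s(C(7, 6*U(6, 0)), 139) - 1*13728 = (-18 + 3*139) - 1*13728 = (-18 + 417) - 13728 = 399 - 13728 = -13329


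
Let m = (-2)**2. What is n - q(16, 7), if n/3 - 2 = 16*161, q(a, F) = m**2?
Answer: 7718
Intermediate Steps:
m = 4
q(a, F) = 16 (q(a, F) = 4**2 = 16)
n = 7734 (n = 6 + 3*(16*161) = 6 + 3*2576 = 6 + 7728 = 7734)
n - q(16, 7) = 7734 - 1*16 = 7734 - 16 = 7718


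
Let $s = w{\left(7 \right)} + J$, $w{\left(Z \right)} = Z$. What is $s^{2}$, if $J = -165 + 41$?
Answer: $13689$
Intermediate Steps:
$J = -124$
$s = -117$ ($s = 7 - 124 = -117$)
$s^{2} = \left(-117\right)^{2} = 13689$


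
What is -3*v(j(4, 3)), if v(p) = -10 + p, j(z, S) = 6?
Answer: 12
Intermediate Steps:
-3*v(j(4, 3)) = -3*(-10 + 6) = -3*(-4) = 12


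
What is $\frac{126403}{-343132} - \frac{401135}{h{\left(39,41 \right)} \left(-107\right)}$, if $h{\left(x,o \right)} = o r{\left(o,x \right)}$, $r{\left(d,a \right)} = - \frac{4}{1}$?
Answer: $- \frac{17482546833}{752660042} \approx -23.228$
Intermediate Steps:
$r{\left(d,a \right)} = -4$ ($r{\left(d,a \right)} = \left(-4\right) 1 = -4$)
$h{\left(x,o \right)} = - 4 o$ ($h{\left(x,o \right)} = o \left(-4\right) = - 4 o$)
$\frac{126403}{-343132} - \frac{401135}{h{\left(39,41 \right)} \left(-107\right)} = \frac{126403}{-343132} - \frac{401135}{\left(-4\right) 41 \left(-107\right)} = 126403 \left(- \frac{1}{343132}\right) - \frac{401135}{\left(-164\right) \left(-107\right)} = - \frac{126403}{343132} - \frac{401135}{17548} = - \frac{17482546833}{752660042}$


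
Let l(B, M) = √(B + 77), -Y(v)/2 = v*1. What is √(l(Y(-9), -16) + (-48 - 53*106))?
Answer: √(-5666 + √95) ≈ 75.208*I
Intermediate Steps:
Y(v) = -2*v
l(B, M) = √(77 + B)
√(l(Y(-9), -16) + (-48 - 53*106)) = √(√(77 - 2*(-9)) + (-48 - 53*106)) = √(√(77 + 18) + (-48 - 5618)) = √(√95 - 5666) = √(-5666 + √95)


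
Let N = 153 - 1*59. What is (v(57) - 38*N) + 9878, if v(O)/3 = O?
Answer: 6477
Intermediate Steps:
N = 94 (N = 153 - 59 = 94)
v(O) = 3*O
(v(57) - 38*N) + 9878 = (3*57 - 38*94) + 9878 = (171 - 3572) + 9878 = -3401 + 9878 = 6477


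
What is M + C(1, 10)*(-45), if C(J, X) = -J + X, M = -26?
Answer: -431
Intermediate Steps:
C(J, X) = X - J
M + C(1, 10)*(-45) = -26 + (10 - 1*1)*(-45) = -26 + (10 - 1)*(-45) = -26 + 9*(-45) = -26 - 405 = -431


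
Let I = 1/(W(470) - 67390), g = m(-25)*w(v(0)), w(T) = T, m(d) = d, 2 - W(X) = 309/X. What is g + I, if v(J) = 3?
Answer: -2375450645/31672669 ≈ -75.000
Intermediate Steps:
W(X) = 2 - 309/X
g = -75 (g = -25*3 = -75)
I = -470/31672669 (I = 1/((2 - 309/470) - 67390) = 1/(631/470 - 67390) = 1/(-31672669/470) = -470/31672669 ≈ -1.4839e-5)
g + I = -75 - 470/31672669 = -2375450645/31672669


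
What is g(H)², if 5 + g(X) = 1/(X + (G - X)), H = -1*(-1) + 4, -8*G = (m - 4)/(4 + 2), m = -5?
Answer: ⅑ ≈ 0.11111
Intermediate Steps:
G = 3/16 (G = -(-5 - 4)/(8*(4 + 2)) = -(-9)/(8*6) = -⅛*(-3/2) = 3/16 ≈ 0.18750)
H = 5 (H = 1 + 4 = 5)
g(X) = ⅓ (g(X) = -5 + 1/(X + (3/16 - X)) = -5 + 1/(3/16) = -5 + 16/3 = ⅓)
g(H)² = (⅓)² = ⅑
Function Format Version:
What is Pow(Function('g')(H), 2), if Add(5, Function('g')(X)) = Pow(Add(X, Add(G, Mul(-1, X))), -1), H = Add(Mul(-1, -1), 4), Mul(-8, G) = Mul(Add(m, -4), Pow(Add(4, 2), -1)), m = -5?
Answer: Rational(1, 9) ≈ 0.11111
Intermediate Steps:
G = Rational(3, 16) (G = Mul(Rational(-1, 8), Mul(Add(-5, -4), Pow(Add(4, 2), -1))) = Mul(Rational(-1, 8), Mul(-9, Pow(6, -1))) = Mul(Rational(-1, 8), Mul(-9, Rational(1, 6))) = Mul(Rational(-1, 8), Rational(-3, 2)) = Rational(3, 16) ≈ 0.18750)
H = 5 (H = Add(1, 4) = 5)
Function('g')(X) = Rational(1, 3) (Function('g')(X) = Add(-5, Pow(Add(X, Add(Rational(3, 16), Mul(-1, X))), -1)) = Add(-5, Pow(Rational(3, 16), -1)) = Add(-5, Rational(16, 3)) = Rational(1, 3))
Pow(Function('g')(H), 2) = Pow(Rational(1, 3), 2) = Rational(1, 9)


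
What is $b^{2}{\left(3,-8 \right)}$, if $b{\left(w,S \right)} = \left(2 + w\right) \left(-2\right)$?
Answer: $100$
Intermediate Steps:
$b{\left(w,S \right)} = -4 - 2 w$
$b^{2}{\left(3,-8 \right)} = \left(-4 - 6\right)^{2} = \left(-10\right)^{2} = 100$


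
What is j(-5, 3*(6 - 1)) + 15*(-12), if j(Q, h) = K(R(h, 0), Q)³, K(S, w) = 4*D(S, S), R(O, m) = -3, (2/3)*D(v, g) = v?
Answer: -6012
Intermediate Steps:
D(v, g) = 3*v/2
K(S, w) = 6*S (K(S, w) = 4*(3*S/2) = 6*S)
j(Q, h) = -5832 (j(Q, h) = (6*(-3))³ = (-18)³ = -5832)
j(-5, 3*(6 - 1)) + 15*(-12) = -5832 + 15*(-12) = -5832 - 180 = -6012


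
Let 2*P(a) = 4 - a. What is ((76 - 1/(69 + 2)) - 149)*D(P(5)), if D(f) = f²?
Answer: -1296/71 ≈ -18.254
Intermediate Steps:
P(a) = 2 - a/2 (P(a) = (4 - a)/2 = 2 - a/2)
((76 - 1/(69 + 2)) - 149)*D(P(5)) = ((76 - 1/(69 + 2)) - 149)*(2 - ½*5)² = ((76 - 1/71) - 149)*(2 - 5/2)² = ((76 - 1*1/71) - 149)*(-½)² = ((76 - 1/71) - 149)*(¼) = (5395/71 - 149)*(¼) = -5184/71*¼ = -1296/71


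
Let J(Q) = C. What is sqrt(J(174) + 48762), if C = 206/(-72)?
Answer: sqrt(1755329)/6 ≈ 220.81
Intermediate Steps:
C = -103/36 (C = 206*(-1/72) = -103/36 ≈ -2.8611)
J(Q) = -103/36
sqrt(J(174) + 48762) = sqrt(-103/36 + 48762) = sqrt(1755329/36) = sqrt(1755329)/6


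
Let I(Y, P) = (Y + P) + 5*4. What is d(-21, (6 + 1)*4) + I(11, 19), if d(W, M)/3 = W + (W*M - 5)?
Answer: -1792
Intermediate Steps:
d(W, M) = -15 + 3*W + 3*M*W (d(W, M) = 3*(W + (W*M - 5)) = 3*(W + (M*W - 5)) = 3*(W + (-5 + M*W)) = 3*(-5 + W + M*W) = -15 + 3*W + 3*M*W)
I(Y, P) = 20 + P + Y (I(Y, P) = (P + Y) + 20 = 20 + P + Y)
d(-21, (6 + 1)*4) + I(11, 19) = (-15 + 3*(-21) + 3*((6 + 1)*4)*(-21)) + (20 + 19 + 11) = (-15 - 63 + 3*(7*4)*(-21)) + 50 = (-15 - 63 + 3*28*(-21)) + 50 = (-15 - 63 - 1764) + 50 = -1842 + 50 = -1792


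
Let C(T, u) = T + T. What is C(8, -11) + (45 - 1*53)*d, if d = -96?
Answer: 784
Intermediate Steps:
C(T, u) = 2*T
C(8, -11) + (45 - 1*53)*d = 2*8 + (45 - 1*53)*(-96) = 16 + (45 - 53)*(-96) = 16 - 8*(-96) = 16 + 768 = 784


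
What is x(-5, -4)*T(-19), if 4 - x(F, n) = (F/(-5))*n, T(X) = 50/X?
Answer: -400/19 ≈ -21.053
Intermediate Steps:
x(F, n) = 4 + F*n/5 (x(F, n) = 4 - F/(-5)*n = 4 - F*(-⅕)*n = 4 - (-F/5)*n = 4 - (-1)*F*n/5 = 4 + F*n/5)
x(-5, -4)*T(-19) = (4 + (⅕)*(-5)*(-4))*(50/(-19)) = (4 + 4)*(50*(-1/19)) = 8*(-50/19) = -400/19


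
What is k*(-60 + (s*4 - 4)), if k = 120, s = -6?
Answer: -10560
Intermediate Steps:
k*(-60 + (s*4 - 4)) = 120*(-60 + (-6*4 - 4)) = 120*(-60 + (-24 - 4)) = 120*(-60 - 28) = 120*(-88) = -10560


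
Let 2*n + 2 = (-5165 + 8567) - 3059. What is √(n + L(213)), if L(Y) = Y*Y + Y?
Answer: √183010/2 ≈ 213.90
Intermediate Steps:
L(Y) = Y + Y² (L(Y) = Y² + Y = Y + Y²)
n = 341/2 (n = -1 + ((-5165 + 8567) - 3059)/2 = -1 + (3402 - 3059)/2 = -1 + (½)*343 = -1 + 343/2 = 341/2 ≈ 170.50)
√(n + L(213)) = √(341/2 + 213*(1 + 213)) = √(341/2 + 213*214) = √(341/2 + 45582) = √(91505/2) = √183010/2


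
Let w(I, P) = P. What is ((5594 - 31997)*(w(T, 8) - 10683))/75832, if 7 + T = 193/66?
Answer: 281852025/75832 ≈ 3716.8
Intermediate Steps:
T = -269/66 (T = -7 + 193/66 = -269/66 ≈ -4.0758)
((5594 - 31997)*(w(T, 8) - 10683))/75832 = ((5594 - 31997)*(8 - 10683))/75832 = -26403*(-10675)*(1/75832) = 281852025*(1/75832) = 281852025/75832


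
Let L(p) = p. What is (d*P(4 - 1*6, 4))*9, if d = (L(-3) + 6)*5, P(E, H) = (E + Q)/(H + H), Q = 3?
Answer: 135/8 ≈ 16.875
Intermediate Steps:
P(E, H) = (3 + E)/(2*H) (P(E, H) = (E + 3)/(H + H) = (3 + E)/((2*H)) = (3 + E)*(1/(2*H)) = (3 + E)/(2*H))
d = 15 (d = (-3 + 6)*5 = 3*5 = 15)
(d*P(4 - 1*6, 4))*9 = (15*((½)*(3 + (4 - 1*6))/4))*9 = (15*((½)*(¼)*(3 + (4 - 6))))*9 = (15*((½)*(¼)*(3 - 2)))*9 = (15*((½)*(¼)*1))*9 = (15*(⅛))*9 = (15/8)*9 = 135/8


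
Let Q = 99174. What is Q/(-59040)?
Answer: -16529/9840 ≈ -1.6798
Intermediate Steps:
Q/(-59040) = 99174/(-59040) = 99174*(-1/59040) = -16529/9840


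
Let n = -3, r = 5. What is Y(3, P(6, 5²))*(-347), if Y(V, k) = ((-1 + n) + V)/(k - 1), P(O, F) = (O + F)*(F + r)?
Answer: 347/929 ≈ 0.37352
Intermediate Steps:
P(O, F) = (5 + F)*(F + O) (P(O, F) = (O + F)*(F + 5) = (F + O)*(5 + F) = (5 + F)*(F + O))
Y(V, k) = (-4 + V)/(-1 + k) (Y(V, k) = ((-1 - 3) + V)/(k - 1) = (-4 + V)/(-1 + k))
Y(3, P(6, 5²))*(-347) = ((-4 + 3)/(-1 + ((5²)² + 5*5² + 5*6 + 5²*6)))*(-347) = (-1/(-1 + (25² + 5*25 + 30 + 25*6)))*(-347) = (-1/(-1 + (625 + 125 + 30 + 150)))*(-347) = (-1/(-1 + 930))*(-347) = (-1/929)*(-347) = ((1/929)*(-1))*(-347) = -1/929*(-347) = 347/929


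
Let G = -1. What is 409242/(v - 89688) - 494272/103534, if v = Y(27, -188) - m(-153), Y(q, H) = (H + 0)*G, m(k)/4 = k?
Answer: -21576327691/2300732548 ≈ -9.3780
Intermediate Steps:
m(k) = 4*k
Y(q, H) = -H (Y(q, H) = (H + 0)*(-1) = H*(-1) = -H)
v = 800 (v = -1*(-188) - 4*(-153) = 188 - 1*(-612) = 188 + 612 = 800)
409242/(v - 89688) - 494272/103534 = 409242/(800 - 89688) - 494272/103534 = 409242/(-88888) - 494272*1/103534 = 409242*(-1/88888) - 247136/51767 = -204621/44444 - 247136/51767 = -21576327691/2300732548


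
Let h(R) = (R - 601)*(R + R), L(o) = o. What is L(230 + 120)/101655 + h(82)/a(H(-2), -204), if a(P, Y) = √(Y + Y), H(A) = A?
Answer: 70/20331 + 7093*I*√102/17 ≈ 0.003443 + 4213.9*I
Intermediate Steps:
h(R) = 2*R*(-601 + R) (h(R) = (-601 + R)*(2*R) = 2*R*(-601 + R))
a(P, Y) = √2*√Y (a(P, Y) = √(2*Y) = √2*√Y)
L(230 + 120)/101655 + h(82)/a(H(-2), -204) = (230 + 120)/101655 + (2*82*(-601 + 82))/((√2*√(-204))) = 350*(1/101655) + (2*82*(-519))/((√2*(2*I*√51))) = 70/20331 - 85116*(-I*√102/204) = 70/20331 - (-7093)*I*√102/17 = 70/20331 + 7093*I*√102/17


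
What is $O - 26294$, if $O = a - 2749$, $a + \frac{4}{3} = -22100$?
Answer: $- \frac{153433}{3} \approx -51144.0$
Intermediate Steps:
$a = - \frac{66304}{3}$ ($a = - \frac{4}{3} - 22100 = - \frac{66304}{3} \approx -22101.0$)
$O = - \frac{74551}{3}$ ($O = - \frac{66304}{3} - 2749 = - \frac{74551}{3} \approx -24850.0$)
$O - 26294 = - \frac{74551}{3} - 26294 = - \frac{153433}{3}$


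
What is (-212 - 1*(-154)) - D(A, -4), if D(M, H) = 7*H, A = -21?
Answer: -30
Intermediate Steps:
(-212 - 1*(-154)) - D(A, -4) = (-212 - 1*(-154)) - 7*(-4) = (-212 + 154) - 1*(-28) = -58 + 28 = -30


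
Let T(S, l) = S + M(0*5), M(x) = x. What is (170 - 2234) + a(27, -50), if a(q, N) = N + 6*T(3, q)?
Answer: -2096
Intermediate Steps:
T(S, l) = S (T(S, l) = S + 0*5 = S + 0 = S)
a(q, N) = 18 + N (a(q, N) = N + 6*3 = N + 18 = 18 + N)
(170 - 2234) + a(27, -50) = (170 - 2234) + (18 - 50) = -2064 - 32 = -2096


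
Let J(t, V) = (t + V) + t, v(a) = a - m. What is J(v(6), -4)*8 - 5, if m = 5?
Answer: -21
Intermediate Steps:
v(a) = -5 + a (v(a) = a - 1*5 = a - 5 = -5 + a)
J(t, V) = V + 2*t (J(t, V) = (V + t) + t = V + 2*t)
J(v(6), -4)*8 - 5 = (-4 + 2*(-5 + 6))*8 - 5 = (-4 + 2*1)*8 - 5 = (-4 + 2)*8 - 5 = -2*8 - 5 = -16 - 5 = -21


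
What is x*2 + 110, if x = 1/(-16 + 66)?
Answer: 2751/25 ≈ 110.04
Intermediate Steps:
x = 1/50 ≈ 0.020000
x*2 + 110 = (1/50)*2 + 110 = 1/25 + 110 = 2751/25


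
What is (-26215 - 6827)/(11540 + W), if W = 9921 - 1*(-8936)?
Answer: -33042/30397 ≈ -1.0870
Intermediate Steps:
W = 18857 (W = 9921 + 8936 = 18857)
(-26215 - 6827)/(11540 + W) = (-26215 - 6827)/(11540 + 18857) = -33042/30397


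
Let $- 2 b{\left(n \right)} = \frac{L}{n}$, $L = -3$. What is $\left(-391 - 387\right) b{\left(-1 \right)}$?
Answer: $1167$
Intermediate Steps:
$b{\left(n \right)} = \frac{3}{2 n}$ ($b{\left(n \right)} = - \frac{\left(-3\right) \frac{1}{n}}{2} = \frac{3}{2 n}$)
$\left(-391 - 387\right) b{\left(-1 \right)} = \left(-391 - 387\right) \frac{3}{2 \left(-1\right)} = - 778 \cdot \frac{3}{2} \left(-1\right) = \left(-778\right) \left(- \frac{3}{2}\right) = 1167$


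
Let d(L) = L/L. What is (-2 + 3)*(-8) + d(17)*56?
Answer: 48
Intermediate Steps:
d(L) = 1
(-2 + 3)*(-8) + d(17)*56 = (-2 + 3)*(-8) + 1*56 = 1*(-8) + 56 = -8 + 56 = 48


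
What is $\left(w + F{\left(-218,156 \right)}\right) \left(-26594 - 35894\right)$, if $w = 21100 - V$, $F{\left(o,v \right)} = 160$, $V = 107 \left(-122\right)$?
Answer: $-2144213232$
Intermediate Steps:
$V = -13054$
$w = 34154$ ($w = 21100 - -13054 = 21100 + 13054 = 34154$)
$\left(w + F{\left(-218,156 \right)}\right) \left(-26594 - 35894\right) = \left(34154 + 160\right) \left(-26594 - 35894\right) = 34314 \left(-62488\right) = -2144213232$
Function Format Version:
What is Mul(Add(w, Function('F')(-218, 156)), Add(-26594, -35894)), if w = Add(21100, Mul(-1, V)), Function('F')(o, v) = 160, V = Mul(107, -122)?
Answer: -2144213232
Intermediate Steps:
V = -13054
w = 34154 (w = Add(21100, Mul(-1, -13054)) = Add(21100, 13054) = 34154)
Mul(Add(w, Function('F')(-218, 156)), Add(-26594, -35894)) = Mul(Add(34154, 160), Add(-26594, -35894)) = Mul(34314, -62488) = -2144213232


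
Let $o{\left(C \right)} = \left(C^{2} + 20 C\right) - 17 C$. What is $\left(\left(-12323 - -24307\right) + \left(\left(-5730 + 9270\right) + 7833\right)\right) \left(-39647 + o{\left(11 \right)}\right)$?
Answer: $-922438001$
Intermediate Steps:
$o{\left(C \right)} = C^{2} + 3 C$
$\left(\left(-12323 - -24307\right) + \left(\left(-5730 + 9270\right) + 7833\right)\right) \left(-39647 + o{\left(11 \right)}\right) = \left(\left(-12323 - -24307\right) + \left(\left(-5730 + 9270\right) + 7833\right)\right) \left(-39647 + 11 \left(3 + 11\right)\right) = \left(\left(-12323 + 24307\right) + \left(3540 + 7833\right)\right) \left(-39647 + 11 \cdot 14\right) = \left(11984 + 11373\right) \left(-39647 + 154\right) = 23357 \left(-39493\right) = -922438001$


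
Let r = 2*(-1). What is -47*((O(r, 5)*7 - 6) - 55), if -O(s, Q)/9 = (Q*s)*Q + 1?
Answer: -142222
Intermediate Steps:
r = -2
O(s, Q) = -9 - 9*s*Q² (O(s, Q) = -9*((Q*s)*Q + 1) = -9*(s*Q² + 1) = -9*(1 + s*Q²) = -9 - 9*s*Q²)
-47*((O(r, 5)*7 - 6) - 55) = -47*(((-9 - 9*(-2)*5²)*7 - 6) - 55) = -47*(((-9 - 9*(-2)*25)*7 - 6) - 55) = -47*(((-9 + 450)*7 - 6) - 55) = -47*((441*7 - 6) - 55) = -47*((3087 - 6) - 55) = -47*(3081 - 55) = -47*3026 = -142222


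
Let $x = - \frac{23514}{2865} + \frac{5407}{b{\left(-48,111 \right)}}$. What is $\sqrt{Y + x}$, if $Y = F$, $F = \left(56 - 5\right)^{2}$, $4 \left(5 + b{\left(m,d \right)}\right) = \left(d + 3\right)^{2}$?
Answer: $\frac{\sqrt{6225228950394665}}{1549010} \approx 50.936$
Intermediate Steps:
$b{\left(m,d \right)} = -5 + \frac{\left(3 + d\right)^{2}}{4}$ ($b{\left(m,d \right)} = -5 + \frac{\left(d + 3\right)^{2}}{4} = -5 + \frac{\left(3 + d\right)^{2}}{4}$)
$F = 2601$ ($F = \left(56 - 5\right)^{2} = 51^{2} = 2601$)
$x = - \frac{20262787}{3098020}$ ($x = - \frac{23514}{2865} + \frac{5407}{-5 + \frac{\left(3 + 111\right)^{2}}{4}} = \left(-23514\right) \frac{1}{2865} + \frac{5407}{-5 + \frac{114^{2}}{4}} = - \frac{7838}{955} + \frac{5407}{-5 + \frac{1}{4} \cdot 12996} = - \frac{7838}{955} + \frac{5407}{-5 + 3249} = - \frac{7838}{955} + \frac{5407}{3244} = - \frac{20262787}{3098020} \approx -6.5406$)
$Y = 2601$
$\sqrt{Y + x} = \sqrt{2601 - \frac{20262787}{3098020}} = \sqrt{\frac{8037687233}{3098020}} = \frac{\sqrt{6225228950394665}}{1549010}$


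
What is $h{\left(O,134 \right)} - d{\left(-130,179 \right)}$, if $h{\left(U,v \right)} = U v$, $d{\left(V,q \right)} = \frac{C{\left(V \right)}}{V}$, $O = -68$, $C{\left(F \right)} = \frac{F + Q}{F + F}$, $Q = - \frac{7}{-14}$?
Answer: $- \frac{615970941}{67600} \approx -9112.0$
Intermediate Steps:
$Q = \frac{1}{2}$ ($Q = \left(-7\right) \left(- \frac{1}{14}\right) = \frac{1}{2} \approx 0.5$)
$C{\left(F \right)} = \frac{\frac{1}{2} + F}{2 F}$ ($C{\left(F \right)} = \frac{F + \frac{1}{2}}{F + F} = \frac{\frac{1}{2} + F}{2 F}$)
$d{\left(V,q \right)} = \frac{1 + 2 V}{4 V^{2}}$ ($d{\left(V,q \right)} = \frac{\frac{1}{4} \frac{1}{V} \left(1 + 2 V\right)}{V} = \frac{1 + 2 V}{4 V^{2}}$)
$h{\left(O,134 \right)} - d{\left(-130,179 \right)} = \left(-68\right) 134 - \frac{1 + 2 \left(-130\right)}{4 \cdot 16900} = -9112 - \frac{1}{4} \cdot \frac{1}{16900} \left(1 - 260\right) = -9112 - \frac{1}{4} \cdot \frac{1}{16900} \left(-259\right) = -9112 - - \frac{259}{67600} = -9112 + \frac{259}{67600} = - \frac{615970941}{67600}$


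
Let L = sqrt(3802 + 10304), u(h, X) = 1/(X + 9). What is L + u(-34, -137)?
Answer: -1/128 + sqrt(14106) ≈ 118.76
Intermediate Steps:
u(h, X) = 1/(9 + X)
L = sqrt(14106) ≈ 118.77
L + u(-34, -137) = sqrt(14106) + 1/(9 - 137) = sqrt(14106) + 1/(-128) = sqrt(14106) - 1/128 = -1/128 + sqrt(14106)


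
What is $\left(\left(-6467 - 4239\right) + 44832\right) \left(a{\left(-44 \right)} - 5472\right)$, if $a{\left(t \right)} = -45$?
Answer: $-188273142$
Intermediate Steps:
$\left(\left(-6467 - 4239\right) + 44832\right) \left(a{\left(-44 \right)} - 5472\right) = \left(\left(-6467 - 4239\right) + 44832\right) \left(-45 - 5472\right) = \left(\left(-6467 - 4239\right) + 44832\right) \left(-5517\right) = \left(-10706 + 44832\right) \left(-5517\right) = 34126 \left(-5517\right) = -188273142$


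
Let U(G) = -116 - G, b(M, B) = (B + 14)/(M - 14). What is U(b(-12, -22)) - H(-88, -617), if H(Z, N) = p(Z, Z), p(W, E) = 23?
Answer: -1811/13 ≈ -139.31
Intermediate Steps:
H(Z, N) = 23
b(M, B) = (14 + B)/(-14 + M)
U(b(-12, -22)) - H(-88, -617) = (-116 - (14 - 22)/(-14 - 12)) - 1*23 = (-116 - (-8)/(-26)) - 23 = (-116 - (-1)*(-8)/26) - 23 = (-116 - 1*4/13) - 23 = (-116 - 4/13) - 23 = -1512/13 - 23 = -1811/13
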